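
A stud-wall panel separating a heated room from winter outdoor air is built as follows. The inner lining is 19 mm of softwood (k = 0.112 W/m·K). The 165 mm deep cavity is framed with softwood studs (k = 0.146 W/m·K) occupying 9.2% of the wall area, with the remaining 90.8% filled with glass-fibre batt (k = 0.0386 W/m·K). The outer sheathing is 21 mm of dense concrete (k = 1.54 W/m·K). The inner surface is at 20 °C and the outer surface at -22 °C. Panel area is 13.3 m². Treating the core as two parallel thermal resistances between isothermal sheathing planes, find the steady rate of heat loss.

Q ≈ 156 W

Sheathing layers in series; stud and cavity paths in parallel between them.
R_inner = 0.019/(0.112×13.3) = 0.01276 K/W
R_stud  = 0.165/(0.146×0.092×13.3) = 0.9236 K/W
R_cav   = 0.165/(0.0386×0.908×13.3) = 0.354 K/W
1/R_core = 1/R_stud + 1/R_cav → R_core = 0.2559 K/W
R_outer = 0.021/(1.54×13.3) = 0.001025 K/W
R_total = 0.2697 K/W
Q = ΔT/R_total = 42/0.2697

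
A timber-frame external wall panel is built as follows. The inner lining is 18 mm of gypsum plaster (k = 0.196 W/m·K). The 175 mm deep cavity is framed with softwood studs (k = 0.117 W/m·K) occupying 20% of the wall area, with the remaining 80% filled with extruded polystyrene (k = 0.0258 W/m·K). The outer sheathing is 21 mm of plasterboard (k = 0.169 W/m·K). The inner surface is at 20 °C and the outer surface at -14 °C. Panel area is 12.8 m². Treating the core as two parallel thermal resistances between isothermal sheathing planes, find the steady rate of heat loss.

Sheathing layers in series; stud and cavity paths in parallel between them.
R_inner = 0.018/(0.196×12.8) = 0.007175 K/W
R_stud  = 0.175/(0.117×0.2×12.8) = 0.5843 K/W
R_cav   = 0.175/(0.0258×0.8×12.8) = 0.6624 K/W
1/R_core = 1/R_stud + 1/R_cav → R_core = 0.3104 K/W
R_outer = 0.021/(0.169×12.8) = 0.009708 K/W
R_total = 0.3273 K/W
Q = ΔT/R_total = 34/0.3273

Q ≈ 104 W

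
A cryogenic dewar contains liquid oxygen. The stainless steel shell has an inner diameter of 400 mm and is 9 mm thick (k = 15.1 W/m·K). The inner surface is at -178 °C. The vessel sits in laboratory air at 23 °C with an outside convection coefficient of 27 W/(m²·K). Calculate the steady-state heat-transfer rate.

Q ≈ 2930 W

Spherical conduction: R = (1/r_in − 1/r_out)/(4πk) per layer; series-sum.
R_stainless steel shell = (1/0.2 − 1/0.209)/(4π×15.1) = 0.001135 K/W
R_outer film = 1/(h·4πr_o²) = 1/(27×4π×0.209²) = 0.06747 K/W
R_total = 0.06861 K/W
Q = ΔT/R_total = 201/0.06861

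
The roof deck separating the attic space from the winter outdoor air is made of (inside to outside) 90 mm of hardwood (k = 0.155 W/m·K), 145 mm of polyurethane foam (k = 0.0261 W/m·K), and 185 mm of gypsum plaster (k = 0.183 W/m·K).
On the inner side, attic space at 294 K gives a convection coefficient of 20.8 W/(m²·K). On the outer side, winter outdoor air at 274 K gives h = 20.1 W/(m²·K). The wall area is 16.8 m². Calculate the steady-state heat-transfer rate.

Q ≈ 46.4 W

Thermal resistances in series:
R_inner film = 1/(h_i·A) = 1/(20.8×16.8) = 0.002862 K/W
R_hardwood = L/(kA) = 0.09/(0.155×16.8) = 0.03456 K/W
R_polyurethane foam = L/(kA) = 0.145/(0.0261×16.8) = 0.3307 K/W
R_gypsum plaster = L/(kA) = 0.185/(0.183×16.8) = 0.06017 K/W
R_outer film = 1/(h_o·A) = 1/(20.1×16.8) = 0.002961 K/W
R_total = 0.4312 K/W
Q = ΔT / R_total = 20 / 0.4312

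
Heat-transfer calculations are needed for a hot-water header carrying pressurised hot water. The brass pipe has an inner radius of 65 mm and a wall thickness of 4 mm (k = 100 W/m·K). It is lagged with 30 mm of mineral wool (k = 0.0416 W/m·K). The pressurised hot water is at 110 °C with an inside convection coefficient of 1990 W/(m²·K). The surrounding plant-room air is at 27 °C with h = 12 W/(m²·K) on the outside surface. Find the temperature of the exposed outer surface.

T ≈ 34.3 °C

Per-layer cylindrical resistances, series-summed:
R_inner film = 1/(h_i·2πr₁L) = 1/(1990×2π×0.065×1) = 0.00123 K/W
R_brass pipe wall = ln(69/65)/(2π×100×1) = 9.505×10^-5 K/W
R_mineral wool = ln(99/69)/(2π×0.0416×1) = 1.381 K/W
R_outer film = 1/(h_o·2πr_oL) = 1/(12×2π×0.099×1) = 0.134 K/W
R_total = 1.516 K/W
Q = ΔT/R_total = 83/1.516
Q = 54.7 W/m
T_interface = T_inner − Q·ΣR(inner→interface) = 110 − 54.7×1.383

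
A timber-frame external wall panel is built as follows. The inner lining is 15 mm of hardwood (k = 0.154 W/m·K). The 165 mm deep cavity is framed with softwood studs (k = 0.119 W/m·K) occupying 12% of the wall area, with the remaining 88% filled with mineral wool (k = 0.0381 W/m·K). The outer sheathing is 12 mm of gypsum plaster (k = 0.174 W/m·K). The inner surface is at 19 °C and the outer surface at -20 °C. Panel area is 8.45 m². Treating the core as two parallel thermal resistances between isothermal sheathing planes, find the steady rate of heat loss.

Q ≈ 91.1 W

Sheathing layers in series; stud and cavity paths in parallel between them.
R_inner = 0.015/(0.154×8.45) = 0.01153 K/W
R_stud  = 0.165/(0.119×0.12×8.45) = 1.367 K/W
R_cav   = 0.165/(0.0381×0.88×8.45) = 0.5824 K/W
1/R_core = 1/R_stud + 1/R_cav → R_core = 0.4084 K/W
R_outer = 0.012/(0.174×8.45) = 0.008162 K/W
R_total = 0.4281 K/W
Q = ΔT/R_total = 39/0.4281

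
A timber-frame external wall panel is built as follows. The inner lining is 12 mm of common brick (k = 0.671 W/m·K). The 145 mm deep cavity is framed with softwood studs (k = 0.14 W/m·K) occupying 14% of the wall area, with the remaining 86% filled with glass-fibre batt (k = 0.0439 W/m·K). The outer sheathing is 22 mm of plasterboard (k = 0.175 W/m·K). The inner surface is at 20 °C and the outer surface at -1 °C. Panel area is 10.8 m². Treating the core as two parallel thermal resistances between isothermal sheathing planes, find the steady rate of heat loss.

Sheathing layers in series; stud and cavity paths in parallel between them.
R_inner = 0.012/(0.671×10.8) = 0.001656 K/W
R_stud  = 0.145/(0.14×0.14×10.8) = 0.685 K/W
R_cav   = 0.145/(0.0439×0.86×10.8) = 0.3556 K/W
1/R_core = 1/R_stud + 1/R_cav → R_core = 0.2341 K/W
R_outer = 0.022/(0.175×10.8) = 0.01164 K/W
R_total = 0.2474 K/W
Q = ΔT/R_total = 21/0.2474

Q ≈ 84.9 W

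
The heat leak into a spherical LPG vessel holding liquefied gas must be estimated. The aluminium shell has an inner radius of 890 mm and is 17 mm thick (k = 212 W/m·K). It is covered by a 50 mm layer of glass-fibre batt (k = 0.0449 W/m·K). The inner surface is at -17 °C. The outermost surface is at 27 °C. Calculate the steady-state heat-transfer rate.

Radial (spherical) resistances in series:
R_aluminium shell = (1/0.89 − 1/0.907)/(4π×212) = 7.905×10^-6 K/W
R_glass-fibre batt = (1/0.907 − 1/0.957)/(4π×0.0449) = 0.1021 K/W
R_total = 0.1021 K/W
Q = ΔT/R_total = 44/0.1021

Q ≈ 431 W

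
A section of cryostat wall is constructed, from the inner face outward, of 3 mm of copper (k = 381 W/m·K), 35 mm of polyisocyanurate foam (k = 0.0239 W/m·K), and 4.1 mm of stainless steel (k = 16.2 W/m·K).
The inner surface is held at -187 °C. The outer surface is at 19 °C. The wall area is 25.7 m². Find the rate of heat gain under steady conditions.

Treating each layer as a thermal resistance in series:
R_copper = L/(kA) = 0.003/(381×25.7) = 3.064×10^-7 K/W
R_polyisocyanurate foam = L/(kA) = 0.035/(0.0239×25.7) = 0.05698 K/W
R_stainless steel = L/(kA) = 0.0041/(16.2×25.7) = 9.848×10^-6 K/W
R_total = 0.05699 K/W
Q = ΔT / R_total = 206 / 0.05699

Q ≈ 3610 W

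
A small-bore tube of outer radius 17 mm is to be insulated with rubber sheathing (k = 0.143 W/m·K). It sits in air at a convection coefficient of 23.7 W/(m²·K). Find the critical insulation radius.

For a cylinder r_cr = k/h = 0.143/23.7
r_cr = 6.03 mm; since the bare radius (17 mm) is above r_cr, any added insulation will reduce heat loss.

r_cr ≈ 6.03 mm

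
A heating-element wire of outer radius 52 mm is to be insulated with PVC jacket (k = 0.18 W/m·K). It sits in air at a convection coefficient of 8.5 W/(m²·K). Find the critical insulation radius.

r_cr ≈ 21.2 mm

For a cylinder r_cr = k/h = 0.18/8.5
r_cr = 21.2 mm; since the bare radius (52 mm) is above r_cr, any added insulation will reduce heat loss.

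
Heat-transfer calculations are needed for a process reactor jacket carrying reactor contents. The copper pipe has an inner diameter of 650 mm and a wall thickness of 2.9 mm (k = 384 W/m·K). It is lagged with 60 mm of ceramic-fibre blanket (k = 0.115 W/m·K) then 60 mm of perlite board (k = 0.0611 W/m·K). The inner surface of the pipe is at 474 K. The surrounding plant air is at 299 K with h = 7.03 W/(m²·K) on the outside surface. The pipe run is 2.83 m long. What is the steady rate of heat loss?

Q ≈ 753 W

Per-layer cylindrical resistances, series-summed:
R_copper pipe wall = ln(327.9/325)/(2π×384×2.83) = 1.301×10^-6 K/W
R_ceramic-fibre blanket = ln(387.9/327.9)/(2π×0.115×2.83) = 0.08218 K/W
R_perlite board = ln(447.9/387.9)/(2π×0.0611×2.83) = 0.1324 K/W
R_outer film = 1/(h_o·2πr_oL) = 1/(7.03×2π×0.4479×2.83) = 0.01786 K/W
R_total = 0.2324 K/W
Q = ΔT/R_total = 175/0.2324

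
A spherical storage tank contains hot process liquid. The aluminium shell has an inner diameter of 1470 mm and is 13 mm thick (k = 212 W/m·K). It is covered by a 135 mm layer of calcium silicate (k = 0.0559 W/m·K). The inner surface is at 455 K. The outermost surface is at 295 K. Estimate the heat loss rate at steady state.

Each spherical layer contributes R = (1/r_i − 1/r_o)/(4πk):
R_aluminium shell = (1/0.735 − 1/0.748)/(4π×212) = 8.876×10^-6 K/W
R_calcium silicate = (1/0.748 − 1/0.883)/(4π×0.0559) = 0.291 K/W
R_total = 0.291 K/W
Q = ΔT/R_total = 160/0.291

Q ≈ 550 W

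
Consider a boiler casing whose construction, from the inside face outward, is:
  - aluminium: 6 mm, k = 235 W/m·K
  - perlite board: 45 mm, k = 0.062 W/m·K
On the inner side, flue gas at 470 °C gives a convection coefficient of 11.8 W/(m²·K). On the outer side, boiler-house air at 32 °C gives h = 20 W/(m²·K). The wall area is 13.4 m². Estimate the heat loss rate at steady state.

Treating each layer as a thermal resistance in series:
R_inner film = 1/(h_i·A) = 1/(11.8×13.4) = 0.006324 K/W
R_aluminium = L/(kA) = 0.006/(235×13.4) = 1.905×10^-6 K/W
R_perlite board = L/(kA) = 0.045/(0.062×13.4) = 0.05416 K/W
R_outer film = 1/(h_o·A) = 1/(20×13.4) = 0.003731 K/W
R_total = 0.06422 K/W
Q = ΔT / R_total = 438 / 0.06422

Q ≈ 6820 W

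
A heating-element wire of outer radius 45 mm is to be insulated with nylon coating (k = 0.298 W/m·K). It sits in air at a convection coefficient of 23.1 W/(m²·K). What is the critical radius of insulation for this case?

r_cr ≈ 12.9 mm

For a cylinder r_cr = k/h = 0.298/23.1
r_cr = 12.9 mm; since the bare radius (45 mm) is above r_cr, any added insulation will reduce heat loss.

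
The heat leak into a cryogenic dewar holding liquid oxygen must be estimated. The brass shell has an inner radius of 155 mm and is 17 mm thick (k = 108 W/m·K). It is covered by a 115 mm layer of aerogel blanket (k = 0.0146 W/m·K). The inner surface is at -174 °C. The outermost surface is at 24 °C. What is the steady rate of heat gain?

For a spherical shell R = (1/r₁ − 1/r₂)/(4πk); film R = 1/(h·4πr²). In series:
R_brass shell = (1/0.155 − 1/0.172)/(4π×108) = 4.698×10^-4 K/W
R_aerogel blanket = (1/0.172 − 1/0.287)/(4π×0.0146) = 12.7 K/W
R_total = 12.7 K/W
Q = ΔT/R_total = 198/12.7

Q ≈ 15.6 W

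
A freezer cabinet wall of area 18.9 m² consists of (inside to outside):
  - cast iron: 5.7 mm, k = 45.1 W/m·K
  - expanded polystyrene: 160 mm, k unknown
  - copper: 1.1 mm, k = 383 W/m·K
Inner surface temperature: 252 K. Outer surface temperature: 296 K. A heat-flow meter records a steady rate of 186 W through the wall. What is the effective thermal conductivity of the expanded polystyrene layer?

k ≈ 0.0358 W/(m·K)

Using the resistance-network approach (series):
R_cast iron = L/(kA) = 0.0057/(45.1×18.9) = 6.687×10^-6 K/W
R_copper = L/(kA) = 0.0011/(383×18.9) = 1.52×10^-7 K/W
Sum of known resistances R_other = 6.839×10^-6 K/W
Total R = ΔT/Q = 44/186 = 0.2366 K/W
R_expanded polystyrene = R_total − R_other = 0.2366 K/W
k = L/(R·A) = 0.16/(0.2366×18.9)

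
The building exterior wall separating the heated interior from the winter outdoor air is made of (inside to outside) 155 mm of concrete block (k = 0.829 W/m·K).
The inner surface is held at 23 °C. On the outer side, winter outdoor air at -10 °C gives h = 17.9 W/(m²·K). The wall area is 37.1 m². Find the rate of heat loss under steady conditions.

Thermal resistances in series:
R_concrete block = L/(kA) = 0.155/(0.829×37.1) = 0.00504 K/W
R_outer film = 1/(h_o·A) = 1/(17.9×37.1) = 0.001506 K/W
R_total = 0.006546 K/W
Q = ΔT / R_total = 33 / 0.006546

Q ≈ 5040 W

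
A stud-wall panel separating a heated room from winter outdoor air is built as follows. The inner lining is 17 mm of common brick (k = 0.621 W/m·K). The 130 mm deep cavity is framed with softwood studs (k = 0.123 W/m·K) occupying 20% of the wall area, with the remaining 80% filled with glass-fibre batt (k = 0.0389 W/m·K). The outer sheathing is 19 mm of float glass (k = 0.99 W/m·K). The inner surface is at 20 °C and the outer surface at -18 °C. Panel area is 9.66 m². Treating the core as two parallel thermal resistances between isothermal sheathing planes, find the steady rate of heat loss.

Sheathing layers in series; stud and cavity paths in parallel between them.
R_inner = 0.017/(0.621×9.66) = 0.002834 K/W
R_stud  = 0.13/(0.123×0.2×9.66) = 0.5471 K/W
R_cav   = 0.13/(0.0389×0.8×9.66) = 0.4324 K/W
1/R_core = 1/R_stud + 1/R_cav → R_core = 0.2415 K/W
R_outer = 0.019/(0.99×9.66) = 0.001987 K/W
R_total = 0.2463 K/W
Q = ΔT/R_total = 38/0.2463

Q ≈ 154 W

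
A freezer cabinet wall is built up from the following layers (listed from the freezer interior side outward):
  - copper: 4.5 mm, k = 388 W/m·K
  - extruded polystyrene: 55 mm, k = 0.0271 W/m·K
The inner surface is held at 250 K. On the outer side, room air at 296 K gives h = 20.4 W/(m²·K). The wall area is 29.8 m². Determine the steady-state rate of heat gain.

Thermal resistances in series:
R_copper = L/(kA) = 0.0045/(388×29.8) = 3.892×10^-7 K/W
R_extruded polystyrene = L/(kA) = 0.055/(0.0271×29.8) = 0.0681 K/W
R_outer film = 1/(h_o·A) = 1/(20.4×29.8) = 0.001645 K/W
R_total = 0.06975 K/W
Q = ΔT / R_total = 46 / 0.06975

Q ≈ 659 W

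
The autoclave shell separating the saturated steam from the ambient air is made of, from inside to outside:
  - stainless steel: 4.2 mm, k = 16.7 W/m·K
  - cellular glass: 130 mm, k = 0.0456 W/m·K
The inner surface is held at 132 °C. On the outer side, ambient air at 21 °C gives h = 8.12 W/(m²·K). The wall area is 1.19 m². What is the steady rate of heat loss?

Q ≈ 44.4 W

Model the wall as resistances in series:
R_stainless steel = L/(kA) = 0.0042/(16.7×1.19) = 2.113×10^-4 K/W
R_cellular glass = L/(kA) = 0.13/(0.0456×1.19) = 2.396 K/W
R_outer film = 1/(h_o·A) = 1/(8.12×1.19) = 0.1035 K/W
R_total = 2.499 K/W
Q = ΔT / R_total = 111 / 2.499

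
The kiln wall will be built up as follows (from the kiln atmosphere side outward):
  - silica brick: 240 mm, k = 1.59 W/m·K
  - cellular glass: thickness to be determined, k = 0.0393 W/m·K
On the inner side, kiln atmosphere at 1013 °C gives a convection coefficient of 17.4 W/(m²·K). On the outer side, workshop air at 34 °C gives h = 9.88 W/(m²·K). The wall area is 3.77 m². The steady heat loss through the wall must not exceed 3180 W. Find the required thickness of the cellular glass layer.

L ≈ 33.4 mm

Model the wall as resistances in series:
R_inner film = 1/(h_i·A) = 1/(17.4×3.77) = 0.01524 K/W
R_silica brick = L/(kA) = 0.24/(1.59×3.77) = 0.04004 K/W
R_outer film = 1/(h_o·A) = 1/(9.88×3.77) = 0.02685 K/W
Sum of the known resistances R_other = 0.08213 K/W
Required total resistance R_tot = ΔT/Q_allow = 979/3180 = 0.3079 K/W
R_cellular glass = R_tot − R_other = 0.2257 K/W
L = R·k·A = 0.2257×0.0393×3.77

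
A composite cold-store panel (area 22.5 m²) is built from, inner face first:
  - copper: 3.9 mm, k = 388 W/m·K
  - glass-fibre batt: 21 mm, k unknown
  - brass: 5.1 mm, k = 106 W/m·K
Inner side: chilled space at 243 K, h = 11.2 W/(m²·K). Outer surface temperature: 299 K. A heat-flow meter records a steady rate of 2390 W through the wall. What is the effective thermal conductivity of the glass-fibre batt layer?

Thermal resistances in series:
R_inner film = 1/(h_i·A) = 1/(11.2×22.5) = 0.003968 K/W
R_copper = L/(kA) = 0.0039/(388×22.5) = 4.467×10^-7 K/W
R_brass = L/(kA) = 0.0051/(106×22.5) = 2.138×10^-6 K/W
Sum of known resistances R_other = 0.003971 K/W
Total R = ΔT/Q = 56/2390 = 0.02343 K/W
R_glass-fibre batt = R_total − R_other = 0.01946 K/W
k = L/(R·A) = 0.021/(0.01946×22.5)

k ≈ 0.048 W/(m·K)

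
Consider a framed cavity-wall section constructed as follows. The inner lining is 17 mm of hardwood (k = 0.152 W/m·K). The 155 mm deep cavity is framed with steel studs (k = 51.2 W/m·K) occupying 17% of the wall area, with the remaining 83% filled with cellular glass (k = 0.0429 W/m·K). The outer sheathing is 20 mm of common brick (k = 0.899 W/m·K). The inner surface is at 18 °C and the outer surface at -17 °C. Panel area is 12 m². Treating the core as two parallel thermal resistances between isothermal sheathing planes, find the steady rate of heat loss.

Q ≈ 2770 W

Sheathing layers in series; stud and cavity paths in parallel between them.
R_inner = 0.017/(0.152×12) = 0.00932 K/W
R_stud  = 0.155/(51.2×0.17×12) = 0.001484 K/W
R_cav   = 0.155/(0.0429×0.83×12) = 0.3628 K/W
1/R_core = 1/R_stud + 1/R_cav → R_core = 0.001478 K/W
R_outer = 0.02/(0.899×12) = 0.001854 K/W
R_total = 0.01265 K/W
Q = ΔT/R_total = 35/0.01265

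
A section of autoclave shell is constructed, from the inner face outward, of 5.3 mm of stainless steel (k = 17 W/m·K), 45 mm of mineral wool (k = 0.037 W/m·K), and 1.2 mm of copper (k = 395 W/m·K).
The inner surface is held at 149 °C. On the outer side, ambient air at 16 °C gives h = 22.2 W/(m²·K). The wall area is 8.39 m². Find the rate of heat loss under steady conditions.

Thermal resistances in series:
R_stainless steel = L/(kA) = 0.0053/(17×8.39) = 3.716×10^-5 K/W
R_mineral wool = L/(kA) = 0.045/(0.037×8.39) = 0.145 K/W
R_copper = L/(kA) = 0.0012/(395×8.39) = 3.621×10^-7 K/W
R_outer film = 1/(h_o·A) = 1/(22.2×8.39) = 0.005369 K/W
R_total = 0.1504 K/W
Q = ΔT / R_total = 133 / 0.1504

Q ≈ 885 W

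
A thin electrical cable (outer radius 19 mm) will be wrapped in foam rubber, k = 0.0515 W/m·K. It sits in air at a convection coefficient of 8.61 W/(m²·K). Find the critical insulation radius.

For a cylinder r_cr = k/h = 0.0515/8.61
r_cr = 5.98 mm; since the bare radius (19 mm) is above r_cr, any added insulation will reduce heat loss.

r_cr ≈ 5.98 mm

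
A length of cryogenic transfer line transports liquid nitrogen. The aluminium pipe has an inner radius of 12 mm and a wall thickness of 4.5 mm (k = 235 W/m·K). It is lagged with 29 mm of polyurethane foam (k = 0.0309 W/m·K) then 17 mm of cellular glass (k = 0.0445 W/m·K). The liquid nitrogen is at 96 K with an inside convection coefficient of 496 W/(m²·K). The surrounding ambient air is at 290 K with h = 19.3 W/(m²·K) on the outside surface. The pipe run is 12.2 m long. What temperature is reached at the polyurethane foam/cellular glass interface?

Cylindrical conduction, so R = ln(r₂/r₁)/(2πkL) per layer, in series:
R_inner film = 1/(h_i·2πr₁L) = 1/(496×2π×0.012×12.2) = 0.002192 K/W
R_aluminium pipe wall = ln(16.5/12)/(2π×235×12.2) = 1.768×10^-5 K/W
R_polyurethane foam = ln(45.5/16.5)/(2π×0.0309×12.2) = 0.4282 K/W
R_cellular glass = ln(62.5/45.5)/(2π×0.0445×12.2) = 0.09306 K/W
R_outer film = 1/(h_o·2πr_oL) = 1/(19.3×2π×0.0625×12.2) = 0.01081 K/W
R_total = 0.5343 K/W
Q = ΔT/R_total = 194/0.5343
Q = 363 W
T_interface = T_inner + Q·ΣR(inner→interface) = 96 + 363×0.4305

T ≈ 252 K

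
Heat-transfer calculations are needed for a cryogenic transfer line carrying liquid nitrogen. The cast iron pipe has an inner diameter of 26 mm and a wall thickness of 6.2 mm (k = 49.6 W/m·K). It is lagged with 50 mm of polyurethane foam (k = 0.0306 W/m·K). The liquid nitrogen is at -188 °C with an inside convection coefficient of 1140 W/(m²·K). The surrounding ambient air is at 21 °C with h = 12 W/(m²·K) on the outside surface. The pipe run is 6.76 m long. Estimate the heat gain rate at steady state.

Treating each annulus and film as a series resistance:
R_inner film = 1/(h_i·2πr₁L) = 1/(1140×2π×0.013×6.76) = 0.001589 K/W
R_cast iron pipe wall = ln(19.2/13)/(2π×49.6×6.76) = 1.851×10^-4 K/W
R_polyurethane foam = ln(69.2/19.2)/(2π×0.0306×6.76) = 0.9864 K/W
R_outer film = 1/(h_o·2πr_oL) = 1/(12×2π×0.0692×6.76) = 0.02835 K/W
R_total = 1.017 K/W
Q = ΔT/R_total = 209/1.017

Q ≈ 206 W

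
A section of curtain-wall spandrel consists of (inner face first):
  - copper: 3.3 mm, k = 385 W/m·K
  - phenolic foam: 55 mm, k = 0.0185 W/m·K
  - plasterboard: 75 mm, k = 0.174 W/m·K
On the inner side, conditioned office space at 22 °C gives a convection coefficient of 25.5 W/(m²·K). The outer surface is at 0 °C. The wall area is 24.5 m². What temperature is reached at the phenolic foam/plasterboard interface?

T ≈ 2.75 °C

Thermal resistances in series:
R_inner film = 1/(h_i·A) = 1/(25.5×24.5) = 0.001601 K/W
R_copper = L/(kA) = 0.0033/(385×24.5) = 3.499×10^-7 K/W
R_phenolic foam = L/(kA) = 0.055/(0.0185×24.5) = 0.1213 K/W
R_plasterboard = L/(kA) = 0.075/(0.174×24.5) = 0.01759 K/W
R_total = 0.1405 K/W;  Q = ΔT/R_total = 22/0.1405 = 156.5 W
T_interface = T_inner − Q·ΣR(inner→interface) = 22 − 157×0.1229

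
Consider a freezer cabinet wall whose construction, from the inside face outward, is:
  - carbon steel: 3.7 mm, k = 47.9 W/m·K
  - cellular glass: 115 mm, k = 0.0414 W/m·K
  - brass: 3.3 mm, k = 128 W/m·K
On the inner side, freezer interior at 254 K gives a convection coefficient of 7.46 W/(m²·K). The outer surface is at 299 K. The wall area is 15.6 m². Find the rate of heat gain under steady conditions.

Thermal resistances in series:
R_inner film = 1/(h_i·A) = 1/(7.46×15.6) = 0.008593 K/W
R_carbon steel = L/(kA) = 0.0037/(47.9×15.6) = 4.952×10^-6 K/W
R_cellular glass = L/(kA) = 0.115/(0.0414×15.6) = 0.1781 K/W
R_brass = L/(kA) = 0.0033/(128×15.6) = 1.653×10^-6 K/W
R_total = 0.1867 K/W
Q = ΔT / R_total = 45 / 0.1867

Q ≈ 241 W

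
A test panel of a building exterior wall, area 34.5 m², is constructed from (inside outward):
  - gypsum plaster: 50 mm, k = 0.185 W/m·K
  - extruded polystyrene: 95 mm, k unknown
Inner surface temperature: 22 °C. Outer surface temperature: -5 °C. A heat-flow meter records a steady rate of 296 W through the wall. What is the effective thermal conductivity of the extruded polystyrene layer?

Thermal resistances in series:
R_gypsum plaster = L/(kA) = 0.05/(0.185×34.5) = 0.007834 K/W
Sum of known resistances R_other = 0.007834 K/W
Total R = ΔT/Q = 27/296 = 0.09122 K/W
R_extruded polystyrene = R_total − R_other = 0.08338 K/W
k = L/(R·A) = 0.095/(0.08338×34.5)

k ≈ 0.033 W/(m·K)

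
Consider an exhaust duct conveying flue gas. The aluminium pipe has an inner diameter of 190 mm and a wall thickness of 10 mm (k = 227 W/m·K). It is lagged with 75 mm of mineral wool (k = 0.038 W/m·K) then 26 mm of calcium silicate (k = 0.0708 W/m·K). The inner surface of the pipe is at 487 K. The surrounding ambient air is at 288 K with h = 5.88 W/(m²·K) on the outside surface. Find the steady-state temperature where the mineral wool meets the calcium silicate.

T ≈ 320 K

For a radial system each layer contributes R = ln(r_out/r_in)/(2πkL); films add R = 1/(hA).
R_aluminium pipe wall = ln(105/95)/(2π×227×1) = 7.017×10^-5 K/W
R_mineral wool = ln(180/105)/(2π×0.038×1) = 2.257 K/W
R_calcium silicate = ln(206/180)/(2π×0.0708×1) = 0.3033 K/W
R_outer film = 1/(h_o·2πr_oL) = 1/(5.88×2π×0.206×1) = 0.1314 K/W
R_total = 2.692 K/W
Q = ΔT/R_total = 199/2.692
Q = 73.9 W/m
T_interface = T_inner − Q·ΣR(inner→interface) = 487 − 73.9×2.258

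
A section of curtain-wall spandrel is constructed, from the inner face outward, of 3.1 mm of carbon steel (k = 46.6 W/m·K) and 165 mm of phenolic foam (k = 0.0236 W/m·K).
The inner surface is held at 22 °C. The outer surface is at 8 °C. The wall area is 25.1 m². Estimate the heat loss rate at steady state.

Q ≈ 50.3 W

Model the wall as resistances in series:
R_carbon steel = L/(kA) = 0.0031/(46.6×25.1) = 2.65×10^-6 K/W
R_phenolic foam = L/(kA) = 0.165/(0.0236×25.1) = 0.2785 K/W
R_total = 0.2785 K/W
Q = ΔT / R_total = 14 / 0.2785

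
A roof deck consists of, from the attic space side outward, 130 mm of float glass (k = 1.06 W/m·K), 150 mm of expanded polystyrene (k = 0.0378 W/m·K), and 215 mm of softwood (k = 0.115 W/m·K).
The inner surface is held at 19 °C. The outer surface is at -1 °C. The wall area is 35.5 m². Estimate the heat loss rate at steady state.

Series thermal resistances:
R_float glass = L/(kA) = 0.13/(1.06×35.5) = 0.003455 K/W
R_expanded polystyrene = L/(kA) = 0.15/(0.0378×35.5) = 0.1118 K/W
R_softwood = L/(kA) = 0.215/(0.115×35.5) = 0.05266 K/W
R_total = 0.1679 K/W
Q = ΔT / R_total = 20 / 0.1679

Q ≈ 119 W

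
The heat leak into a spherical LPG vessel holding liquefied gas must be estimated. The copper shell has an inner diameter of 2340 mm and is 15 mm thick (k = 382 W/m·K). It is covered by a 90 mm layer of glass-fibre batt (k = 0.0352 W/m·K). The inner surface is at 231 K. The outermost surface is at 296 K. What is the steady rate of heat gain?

Q ≈ 483 W

For a spherical shell R = (1/r₁ − 1/r₂)/(4πk); film R = 1/(h·4πr²). In series:
R_copper shell = (1/1.17 − 1/1.185)/(4π×382) = 2.254×10^-6 K/W
R_glass-fibre batt = (1/1.185 − 1/1.275)/(4π×0.0352) = 0.1347 K/W
R_total = 0.1347 K/W
Q = ΔT/R_total = 65/0.1347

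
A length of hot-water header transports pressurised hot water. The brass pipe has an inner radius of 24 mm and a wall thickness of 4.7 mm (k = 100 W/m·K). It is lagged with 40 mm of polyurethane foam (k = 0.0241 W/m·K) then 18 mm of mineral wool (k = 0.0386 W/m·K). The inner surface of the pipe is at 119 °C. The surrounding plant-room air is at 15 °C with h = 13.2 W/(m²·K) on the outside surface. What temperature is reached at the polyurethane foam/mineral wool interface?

Cylindrical conduction, so R = ln(r₂/r₁)/(2πkL) per layer, in series:
R_brass pipe wall = ln(28.7/24)/(2π×100×1) = 2.846×10^-4 K/W
R_polyurethane foam = ln(68.7/28.7)/(2π×0.0241×1) = 5.764 K/W
R_mineral wool = ln(86.7/68.7)/(2π×0.0386×1) = 0.9595 K/W
R_outer film = 1/(h_o·2πr_oL) = 1/(13.2×2π×0.0867×1) = 0.1391 K/W
R_total = 6.863 K/W
Q = ΔT/R_total = 104/6.863
Q = 15.2 W/m
T_interface = T_inner − Q·ΣR(inner→interface) = 119 − 15.2×5.765

T ≈ 31.6 °C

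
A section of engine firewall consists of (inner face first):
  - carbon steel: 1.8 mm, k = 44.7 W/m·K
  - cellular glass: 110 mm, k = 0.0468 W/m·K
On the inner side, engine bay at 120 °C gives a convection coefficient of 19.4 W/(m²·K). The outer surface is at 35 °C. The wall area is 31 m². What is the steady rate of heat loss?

Series thermal resistances:
R_inner film = 1/(h_i·A) = 1/(19.4×31) = 0.001663 K/W
R_carbon steel = L/(kA) = 0.0018/(44.7×31) = 1.299×10^-6 K/W
R_cellular glass = L/(kA) = 0.11/(0.0468×31) = 0.07582 K/W
R_total = 0.07748 K/W
Q = ΔT / R_total = 85 / 0.07748

Q ≈ 1100 W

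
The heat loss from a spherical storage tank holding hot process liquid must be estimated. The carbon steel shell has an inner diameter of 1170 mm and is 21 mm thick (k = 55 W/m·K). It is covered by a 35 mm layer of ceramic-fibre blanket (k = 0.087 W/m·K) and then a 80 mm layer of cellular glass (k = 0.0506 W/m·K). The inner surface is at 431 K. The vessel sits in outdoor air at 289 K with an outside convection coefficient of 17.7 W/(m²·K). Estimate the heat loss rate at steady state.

Each spherical layer contributes R = (1/r_i − 1/r_o)/(4πk):
R_carbon steel shell = (1/0.585 − 1/0.606)/(4π×55) = 8.571×10^-5 K/W
R_ceramic-fibre blanket = (1/0.606 − 1/0.641)/(4π×0.087) = 0.08242 K/W
R_cellular glass = (1/0.641 − 1/0.721)/(4π×0.0506) = 0.2722 K/W
R_outer film = 1/(h·4πr_o²) = 1/(17.7×4π×0.721²) = 0.008649 K/W
R_total = 0.3634 K/W
Q = ΔT/R_total = 142/0.3634

Q ≈ 391 W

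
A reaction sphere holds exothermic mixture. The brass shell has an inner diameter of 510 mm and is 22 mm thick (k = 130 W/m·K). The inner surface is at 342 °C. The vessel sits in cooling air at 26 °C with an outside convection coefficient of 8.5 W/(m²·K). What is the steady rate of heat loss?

Q ≈ 2590 W

Radial (spherical) resistances in series:
R_brass shell = (1/0.255 − 1/0.277)/(4π×130) = 1.907×10^-4 K/W
R_outer film = 1/(h·4πr_o²) = 1/(8.5×4π×0.277²) = 0.122 K/W
R_total = 0.1222 K/W
Q = ΔT/R_total = 316/0.1222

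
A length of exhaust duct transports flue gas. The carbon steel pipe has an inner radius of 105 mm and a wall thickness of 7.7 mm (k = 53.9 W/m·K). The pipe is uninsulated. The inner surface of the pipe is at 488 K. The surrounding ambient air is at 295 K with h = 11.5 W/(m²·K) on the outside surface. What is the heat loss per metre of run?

q′ ≈ 1570 W/m

Treating each annulus and film as a series resistance:
R_carbon steel pipe wall = ln(112.7/105)/(2π×53.9×1) = 2.09×10^-4 K/W
R_outer film = 1/(h_o·2πr_oL) = 1/(11.5×2π×0.1127×1) = 0.1228 K/W
R_total = 0.123 K/W
Q = ΔT/R_total = 193/0.123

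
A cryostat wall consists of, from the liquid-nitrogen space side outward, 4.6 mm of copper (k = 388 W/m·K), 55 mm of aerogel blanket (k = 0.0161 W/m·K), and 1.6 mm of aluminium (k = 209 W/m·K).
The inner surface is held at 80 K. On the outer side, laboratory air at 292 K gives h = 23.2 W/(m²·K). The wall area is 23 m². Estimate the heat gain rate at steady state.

Q ≈ 1410 W

Using the resistance-network approach (series):
R_copper = L/(kA) = 0.0046/(388×23) = 5.155×10^-7 K/W
R_aerogel blanket = L/(kA) = 0.055/(0.0161×23) = 0.1485 K/W
R_aluminium = L/(kA) = 0.0016/(209×23) = 3.328×10^-7 K/W
R_outer film = 1/(h_o·A) = 1/(23.2×23) = 0.001874 K/W
R_total = 0.1504 K/W
Q = ΔT / R_total = 212 / 0.1504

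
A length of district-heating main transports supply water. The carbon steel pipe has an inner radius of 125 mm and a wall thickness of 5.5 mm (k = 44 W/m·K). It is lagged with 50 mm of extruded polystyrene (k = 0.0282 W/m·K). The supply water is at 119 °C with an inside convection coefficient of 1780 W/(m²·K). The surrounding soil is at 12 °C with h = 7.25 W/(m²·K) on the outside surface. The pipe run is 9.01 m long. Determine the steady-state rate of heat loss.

Per-layer cylindrical resistances, series-summed:
R_inner film = 1/(h_i·2πr₁L) = 1/(1780×2π×0.125×9.01) = 7.939×10^-5 K/W
R_carbon steel pipe wall = ln(130.5/125)/(2π×44×9.01) = 1.729×10^-5 K/W
R_extruded polystyrene = ln(180.5/130.5)/(2π×0.0282×9.01) = 0.2032 K/W
R_outer film = 1/(h_o·2πr_oL) = 1/(7.25×2π×0.1805×9.01) = 0.0135 K/W
R_total = 0.2168 K/W
Q = ΔT/R_total = 107/0.2168

Q ≈ 494 W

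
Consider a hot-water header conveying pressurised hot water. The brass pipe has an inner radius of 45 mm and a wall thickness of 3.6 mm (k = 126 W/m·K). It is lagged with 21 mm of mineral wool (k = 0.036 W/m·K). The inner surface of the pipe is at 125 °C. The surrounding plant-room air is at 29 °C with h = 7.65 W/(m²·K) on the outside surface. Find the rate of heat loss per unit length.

For a radial system each layer contributes R = ln(r_out/r_in)/(2πkL); films add R = 1/(hA).
R_brass pipe wall = ln(48.6/45)/(2π×126×1) = 9.721×10^-5 K/W
R_mineral wool = ln(69.6/48.6)/(2π×0.036×1) = 1.588 K/W
R_outer film = 1/(h_o·2πr_oL) = 1/(7.65×2π×0.0696×1) = 0.2989 K/W
R_total = 1.887 K/W
Q = ΔT/R_total = 96/1.887

q′ ≈ 50.9 W/m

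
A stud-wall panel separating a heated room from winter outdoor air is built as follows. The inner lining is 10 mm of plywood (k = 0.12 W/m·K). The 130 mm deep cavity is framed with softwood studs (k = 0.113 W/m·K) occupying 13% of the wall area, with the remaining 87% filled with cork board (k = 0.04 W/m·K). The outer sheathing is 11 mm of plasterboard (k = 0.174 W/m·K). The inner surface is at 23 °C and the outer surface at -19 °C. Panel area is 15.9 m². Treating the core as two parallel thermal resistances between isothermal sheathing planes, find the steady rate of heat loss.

Sheathing layers in series; stud and cavity paths in parallel between them.
R_inner = 0.01/(0.12×15.9) = 0.005241 K/W
R_stud  = 0.13/(0.113×0.13×15.9) = 0.5566 K/W
R_cav   = 0.13/(0.04×0.87×15.9) = 0.2349 K/W
1/R_core = 1/R_stud + 1/R_cav → R_core = 0.1652 K/W
R_outer = 0.011/(0.174×15.9) = 0.003976 K/W
R_total = 0.1744 K/W
Q = ΔT/R_total = 42/0.1744

Q ≈ 241 W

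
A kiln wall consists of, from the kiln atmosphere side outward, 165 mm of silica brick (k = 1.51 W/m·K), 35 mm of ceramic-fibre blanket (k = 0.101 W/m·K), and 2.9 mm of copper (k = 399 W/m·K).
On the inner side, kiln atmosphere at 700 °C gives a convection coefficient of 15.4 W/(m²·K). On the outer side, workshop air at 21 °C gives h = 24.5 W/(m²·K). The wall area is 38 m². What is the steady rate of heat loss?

Thermal resistances in series:
R_inner film = 1/(h_i·A) = 1/(15.4×38) = 0.001709 K/W
R_silica brick = L/(kA) = 0.165/(1.51×38) = 0.002876 K/W
R_ceramic-fibre blanket = L/(kA) = 0.035/(0.101×38) = 0.009119 K/W
R_copper = L/(kA) = 0.0029/(399×38) = 1.913×10^-7 K/W
R_outer film = 1/(h_o·A) = 1/(24.5×38) = 0.001074 K/W
R_total = 0.01478 K/W
Q = ΔT / R_total = 679 / 0.01478

Q ≈ 45900 W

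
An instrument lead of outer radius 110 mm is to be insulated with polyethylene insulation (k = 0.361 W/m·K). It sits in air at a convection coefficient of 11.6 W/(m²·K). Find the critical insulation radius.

For a cylinder r_cr = k/h = 0.361/11.6
r_cr = 31.1 mm; since the bare radius (110 mm) is above r_cr, any added insulation will reduce heat loss.

r_cr ≈ 31.1 mm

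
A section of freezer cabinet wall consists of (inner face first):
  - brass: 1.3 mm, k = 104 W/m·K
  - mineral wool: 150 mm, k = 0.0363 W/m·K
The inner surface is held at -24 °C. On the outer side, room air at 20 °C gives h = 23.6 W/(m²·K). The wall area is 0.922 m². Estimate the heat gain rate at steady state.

Q ≈ 9.72 W

Series thermal resistances:
R_brass = L/(kA) = 0.0013/(104×0.922) = 1.356×10^-5 K/W
R_mineral wool = L/(kA) = 0.15/(0.0363×0.922) = 4.482 K/W
R_outer film = 1/(h_o·A) = 1/(23.6×0.922) = 0.04596 K/W
R_total = 4.528 K/W
Q = ΔT / R_total = 44 / 4.528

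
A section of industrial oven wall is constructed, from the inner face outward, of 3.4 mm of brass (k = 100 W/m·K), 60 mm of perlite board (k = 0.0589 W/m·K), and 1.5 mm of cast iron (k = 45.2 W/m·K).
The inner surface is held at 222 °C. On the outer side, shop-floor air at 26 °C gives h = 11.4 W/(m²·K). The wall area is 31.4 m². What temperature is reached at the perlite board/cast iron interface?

T ≈ 41.5 °C

Model the wall as resistances in series:
R_brass = L/(kA) = 0.0034/(100×31.4) = 1.083×10^-6 K/W
R_perlite board = L/(kA) = 0.06/(0.0589×31.4) = 0.03244 K/W
R_cast iron = L/(kA) = 0.0015/(45.2×31.4) = 1.057×10^-6 K/W
R_outer film = 1/(h_o·A) = 1/(11.4×31.4) = 0.002794 K/W
R_total = 0.03524 K/W;  Q = ΔT/R_total = 196/0.03524 = 5562 W
T_interface = T_inner − Q·ΣR(inner→interface) = 222 − 5560×0.03244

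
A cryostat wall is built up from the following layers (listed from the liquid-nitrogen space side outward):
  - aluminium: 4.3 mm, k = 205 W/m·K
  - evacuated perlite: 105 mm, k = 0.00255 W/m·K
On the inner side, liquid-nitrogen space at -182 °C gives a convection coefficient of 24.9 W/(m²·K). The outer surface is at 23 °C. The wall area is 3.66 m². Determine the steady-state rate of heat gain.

Treating each layer as a thermal resistance in series:
R_inner film = 1/(h_i·A) = 1/(24.9×3.66) = 0.01097 K/W
R_aluminium = L/(kA) = 0.0043/(205×3.66) = 5.731×10^-6 K/W
R_evacuated perlite = L/(kA) = 0.105/(0.00255×3.66) = 11.25 K/W
R_total = 11.26 K/W
Q = ΔT / R_total = 205 / 11.26

Q ≈ 18.2 W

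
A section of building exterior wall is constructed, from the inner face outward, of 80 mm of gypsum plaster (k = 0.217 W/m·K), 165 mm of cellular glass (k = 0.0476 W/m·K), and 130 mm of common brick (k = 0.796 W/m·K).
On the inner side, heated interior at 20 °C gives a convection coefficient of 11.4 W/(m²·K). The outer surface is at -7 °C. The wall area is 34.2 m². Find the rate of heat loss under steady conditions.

Q ≈ 226 W

Series thermal resistances:
R_inner film = 1/(h_i·A) = 1/(11.4×34.2) = 0.002565 K/W
R_gypsum plaster = L/(kA) = 0.08/(0.217×34.2) = 0.01078 K/W
R_cellular glass = L/(kA) = 0.165/(0.0476×34.2) = 0.1014 K/W
R_common brick = L/(kA) = 0.13/(0.796×34.2) = 0.004775 K/W
R_total = 0.1195 K/W
Q = ΔT / R_total = 27 / 0.1195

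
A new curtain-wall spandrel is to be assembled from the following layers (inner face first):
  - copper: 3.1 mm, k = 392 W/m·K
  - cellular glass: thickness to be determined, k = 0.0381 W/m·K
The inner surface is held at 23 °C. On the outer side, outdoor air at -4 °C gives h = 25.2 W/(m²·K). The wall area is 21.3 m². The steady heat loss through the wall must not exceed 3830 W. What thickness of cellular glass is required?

Series thermal resistances:
R_copper = L/(kA) = 0.0031/(392×21.3) = 3.713×10^-7 K/W
R_outer film = 1/(h_o·A) = 1/(25.2×21.3) = 0.001863 K/W
Sum of the known resistances R_other = 0.001863 K/W
Required total resistance R_tot = ΔT/Q_allow = 27/3830 = 0.00705 K/W
R_cellular glass = R_tot − R_other = 0.005186 K/W
L = R·k·A = 0.005186×0.0381×21.3

L ≈ 4.21 mm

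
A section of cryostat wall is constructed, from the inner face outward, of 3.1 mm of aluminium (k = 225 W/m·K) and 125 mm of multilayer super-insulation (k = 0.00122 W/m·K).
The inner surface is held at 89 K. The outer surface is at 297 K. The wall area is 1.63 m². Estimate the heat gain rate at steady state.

Q ≈ 3.31 W

Treating each layer as a thermal resistance in series:
R_aluminium = L/(kA) = 0.0031/(225×1.63) = 8.453×10^-6 K/W
R_multilayer super-insulation = L/(kA) = 0.125/(0.00122×1.63) = 62.86 K/W
R_total = 62.86 K/W
Q = ΔT / R_total = 208 / 62.86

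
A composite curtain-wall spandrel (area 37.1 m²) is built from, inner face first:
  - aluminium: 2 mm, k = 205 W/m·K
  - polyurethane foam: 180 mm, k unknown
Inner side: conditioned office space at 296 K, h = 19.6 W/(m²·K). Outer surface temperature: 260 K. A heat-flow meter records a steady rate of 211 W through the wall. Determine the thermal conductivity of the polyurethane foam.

Using the resistance-network approach (series):
R_inner film = 1/(h_i·A) = 1/(19.6×37.1) = 0.001375 K/W
R_aluminium = L/(kA) = 0.002/(205×37.1) = 2.63×10^-7 K/W
Sum of known resistances R_other = 0.001375 K/W
Total R = ΔT/Q = 36/211 = 0.1706 K/W
R_polyurethane foam = R_total − R_other = 0.1692 K/W
k = L/(R·A) = 0.18/(0.1692×37.1)

k ≈ 0.0287 W/(m·K)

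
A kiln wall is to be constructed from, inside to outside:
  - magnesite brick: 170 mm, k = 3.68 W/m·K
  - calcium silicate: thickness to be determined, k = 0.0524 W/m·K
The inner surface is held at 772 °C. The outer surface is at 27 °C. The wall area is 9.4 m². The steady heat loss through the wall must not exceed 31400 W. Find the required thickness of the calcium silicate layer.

L ≈ 9.27 mm

Treating each layer as a thermal resistance in series:
R_magnesite brick = L/(kA) = 0.17/(3.68×9.4) = 0.004914 K/W
Sum of the known resistances R_other = 0.004914 K/W
Required total resistance R_tot = ΔT/Q_allow = 745/31400 = 0.02373 K/W
R_calcium silicate = R_tot − R_other = 0.01881 K/W
L = R·k·A = 0.01881×0.0524×9.4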